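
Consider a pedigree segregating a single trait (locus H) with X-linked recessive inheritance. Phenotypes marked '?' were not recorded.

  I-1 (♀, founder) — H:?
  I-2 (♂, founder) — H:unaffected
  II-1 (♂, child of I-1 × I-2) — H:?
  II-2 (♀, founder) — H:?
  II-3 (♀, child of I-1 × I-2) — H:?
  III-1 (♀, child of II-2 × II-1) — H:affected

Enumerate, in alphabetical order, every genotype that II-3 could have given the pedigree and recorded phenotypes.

II-3 ∈ {X^HX^H, X^HX^h}

H/I-1 ? ·: X^HX^h|X^hX^h
H/I-2 un ·: X^HY
H/II-1 ? I-1×I-2: X^hY
H/II-2 ? ·: X^HX^h|X^hX^h
H/II-3 ? I-1×I-2: X^HX^H|X^HX^h
H/III-1 aff II-2×II-1: X^hX^h
⇒ H over [I-1,I-2,II-1,II-2,II-3,III-1]: 6 consistent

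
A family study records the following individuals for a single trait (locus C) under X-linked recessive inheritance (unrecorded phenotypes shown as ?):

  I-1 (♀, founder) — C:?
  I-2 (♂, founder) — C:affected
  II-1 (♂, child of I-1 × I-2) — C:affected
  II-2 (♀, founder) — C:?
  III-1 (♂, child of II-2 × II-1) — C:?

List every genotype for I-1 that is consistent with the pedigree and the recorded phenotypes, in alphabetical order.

C/I-1 ? ·: X^CX^c|X^cX^c
C/I-2 aff ·: X^cY
C/II-1 aff I-1×I-2: X^cY
C/II-2 ? ·: X^CX^C|X^CX^c|X^cX^c
C/III-1 ? II-2×II-1: X^CY|X^cY
⇒ C over [I-1,I-2,II-1,II-2,III-1]: 8 consistent

I-1 ∈ {X^CX^c, X^cX^c}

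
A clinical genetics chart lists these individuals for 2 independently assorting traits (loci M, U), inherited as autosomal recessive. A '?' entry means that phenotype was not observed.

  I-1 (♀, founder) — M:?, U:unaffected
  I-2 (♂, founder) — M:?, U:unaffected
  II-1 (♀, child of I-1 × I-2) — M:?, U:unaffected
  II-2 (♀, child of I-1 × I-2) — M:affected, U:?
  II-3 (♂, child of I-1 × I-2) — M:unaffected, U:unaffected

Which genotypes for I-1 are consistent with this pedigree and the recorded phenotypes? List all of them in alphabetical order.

I-1 ∈ {Mm UU, Mm Uu, mm UU, mm Uu}

M/I-1 ? ·: Mm|mm
M/I-2 ? ·: Mm|mm
M/II-1 ? I-1×I-2: MM|Mm|mm
M/II-2 aff I-1×I-2: mm
M/II-3 un I-1×I-2: MM|Mm
⇒ M over [I-1,I-2,II-1,II-2,II-3]: 10 consistent
U/I-1 un ·: UU|Uu
U/I-2 un ·: UU|Uu
U/II-1 un I-1×I-2: UU|Uu
U/II-2 ? I-1×I-2: UU|Uu|uu
U/II-3 un I-1×I-2: UU|Uu
⇒ U over [I-1,I-2,II-1,II-2,II-3]: 29 consistent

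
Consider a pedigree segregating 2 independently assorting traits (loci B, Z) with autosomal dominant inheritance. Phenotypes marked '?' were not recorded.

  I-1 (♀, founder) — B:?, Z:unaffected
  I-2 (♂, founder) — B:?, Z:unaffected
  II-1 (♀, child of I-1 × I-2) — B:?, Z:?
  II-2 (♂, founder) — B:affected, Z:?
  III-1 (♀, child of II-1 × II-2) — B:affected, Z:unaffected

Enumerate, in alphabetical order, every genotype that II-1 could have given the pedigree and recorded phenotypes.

II-1 ∈ {BB zz, Bb zz, bb zz}

B/I-1 ? ·: bb|Bb|BB
B/I-2 ? ·: bb|Bb|BB
B/II-1 ? I-1×I-2: bb|Bb|BB
B/II-2 aff ·: Bb|BB
B/III-1 aff II-1×II-2: Bb|BB
⇒ B over [I-1,I-2,II-1,II-2,III-1]: 48 consistent
Z/I-1 un ·: zz
Z/I-2 un ·: zz
Z/II-1 ? I-1×I-2: zz
Z/II-2 ? ·: zz|Zz
Z/III-1 un II-1×II-2: zz
⇒ Z over [I-1,I-2,II-1,II-2,III-1]: 2 consistent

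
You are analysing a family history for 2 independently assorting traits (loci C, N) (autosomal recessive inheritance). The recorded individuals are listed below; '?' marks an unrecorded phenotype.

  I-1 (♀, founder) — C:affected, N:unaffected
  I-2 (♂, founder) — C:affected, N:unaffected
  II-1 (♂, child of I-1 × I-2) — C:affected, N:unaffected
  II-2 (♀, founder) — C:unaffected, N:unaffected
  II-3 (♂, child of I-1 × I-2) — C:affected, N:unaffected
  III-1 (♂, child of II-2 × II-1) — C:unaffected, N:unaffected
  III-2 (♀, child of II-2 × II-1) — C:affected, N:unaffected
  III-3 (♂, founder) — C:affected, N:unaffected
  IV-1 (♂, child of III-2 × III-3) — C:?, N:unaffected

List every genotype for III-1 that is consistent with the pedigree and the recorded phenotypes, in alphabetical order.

C/I-1 aff ·: cc
C/I-2 aff ·: cc
C/II-1 aff I-1×I-2: cc
C/II-2 un ·: Cc
C/II-3 aff I-1×I-2: cc
C/III-1 un II-2×II-1: Cc
C/III-2 aff II-2×II-1: cc
C/III-3 aff ·: cc
C/IV-1 ? III-2×III-3: cc
⇒ C over [I-1,I-2,II-1,II-2,II-3,III-1,III-2,III-3,IV-1]: 1 consistent
N/I-1 un ·: NN|Nn
N/I-2 un ·: NN|Nn
N/II-1 un I-1×I-2: NN|Nn
N/II-2 un ·: NN|Nn
N/II-3 un I-1×I-2: NN|Nn
N/III-1 un II-2×II-1: NN|Nn
N/III-2 un II-2×II-1: NN|Nn
N/III-3 un ·: NN|Nn
N/IV-1 un III-2×III-3: NN|Nn
⇒ N over [I-1,I-2,II-1,II-2,II-3,III-1,III-2,III-3,IV-1]: 287 consistent

III-1 ∈ {Cc NN, Cc Nn}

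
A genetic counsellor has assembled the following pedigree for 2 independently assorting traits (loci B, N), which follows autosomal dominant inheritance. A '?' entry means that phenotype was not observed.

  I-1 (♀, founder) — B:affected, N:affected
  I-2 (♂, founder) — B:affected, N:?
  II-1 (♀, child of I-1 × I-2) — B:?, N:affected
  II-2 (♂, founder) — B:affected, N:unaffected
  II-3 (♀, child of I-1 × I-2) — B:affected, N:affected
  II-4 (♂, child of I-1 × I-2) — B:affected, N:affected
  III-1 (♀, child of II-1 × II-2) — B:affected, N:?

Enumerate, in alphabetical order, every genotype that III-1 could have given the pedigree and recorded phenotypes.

III-1 ∈ {BB Nn, BB nn, Bb Nn, Bb nn}

B/I-1 aff ·: Bb|BB
B/I-2 aff ·: Bb|BB
B/II-1 ? I-1×I-2: bb|Bb|BB
B/II-2 aff ·: Bb|BB
B/II-3 aff I-1×I-2: Bb|BB
B/II-4 aff I-1×I-2: Bb|BB
B/III-1 aff II-1×II-2: Bb|BB
⇒ B over [I-1,I-2,II-1,II-2,II-3,II-4,III-1]: 95 consistent
N/I-1 aff ·: Nn|NN
N/I-2 ? ·: nn|Nn|NN
N/II-1 aff I-1×I-2: Nn|NN
N/II-2 un ·: nn
N/II-3 aff I-1×I-2: Nn|NN
N/II-4 aff I-1×I-2: Nn|NN
N/III-1 ? II-1×II-2: nn|Nn
⇒ N over [I-1,I-2,II-1,II-2,II-3,II-4,III-1]: 41 consistent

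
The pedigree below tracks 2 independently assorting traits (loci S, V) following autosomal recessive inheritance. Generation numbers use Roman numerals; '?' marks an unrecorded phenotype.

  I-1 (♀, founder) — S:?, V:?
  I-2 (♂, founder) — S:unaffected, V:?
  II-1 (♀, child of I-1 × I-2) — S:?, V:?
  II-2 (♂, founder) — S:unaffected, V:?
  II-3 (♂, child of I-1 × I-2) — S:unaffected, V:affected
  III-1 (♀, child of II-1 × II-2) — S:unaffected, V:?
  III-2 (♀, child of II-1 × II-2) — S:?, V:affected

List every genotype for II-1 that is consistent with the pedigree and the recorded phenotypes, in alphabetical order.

S/I-1 ? ·: SS|Ss|ss
S/I-2 un ·: SS|Ss
S/II-1 ? I-1×I-2: SS|Ss|ss
S/II-2 un ·: SS|Ss
S/II-3 un I-1×I-2: SS|Ss
S/III-1 un II-1×II-2: SS|Ss
S/III-2 ? II-1×II-2: SS|Ss|ss
⇒ S over [I-1,I-2,II-1,II-2,II-3,III-1,III-2]: 124 consistent
V/I-1 ? ·: Vv|vv
V/I-2 ? ·: Vv|vv
V/II-1 ? I-1×I-2: Vv|vv
V/II-2 ? ·: Vv|vv
V/II-3 aff I-1×I-2: vv
V/III-1 ? II-1×II-2: VV|Vv|vv
V/III-2 aff II-1×II-2: vv
⇒ V over [I-1,I-2,II-1,II-2,II-3,III-1,III-2]: 27 consistent

II-1 ∈ {SS Vv, SS vv, Ss Vv, Ss vv, ss Vv, ss vv}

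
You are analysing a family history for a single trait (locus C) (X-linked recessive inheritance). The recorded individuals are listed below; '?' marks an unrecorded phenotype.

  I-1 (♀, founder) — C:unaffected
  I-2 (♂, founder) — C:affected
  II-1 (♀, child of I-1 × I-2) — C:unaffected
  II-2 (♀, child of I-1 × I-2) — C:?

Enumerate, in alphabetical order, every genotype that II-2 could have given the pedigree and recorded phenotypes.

C/I-1 un ·: X^CX^C|X^CX^c
C/I-2 aff ·: X^cY
C/II-1 un I-1×I-2: X^CX^c
C/II-2 ? I-1×I-2: X^CX^c|X^cX^c
⇒ C over [I-1,I-2,II-1,II-2]: 3 consistent

II-2 ∈ {X^CX^c, X^cX^c}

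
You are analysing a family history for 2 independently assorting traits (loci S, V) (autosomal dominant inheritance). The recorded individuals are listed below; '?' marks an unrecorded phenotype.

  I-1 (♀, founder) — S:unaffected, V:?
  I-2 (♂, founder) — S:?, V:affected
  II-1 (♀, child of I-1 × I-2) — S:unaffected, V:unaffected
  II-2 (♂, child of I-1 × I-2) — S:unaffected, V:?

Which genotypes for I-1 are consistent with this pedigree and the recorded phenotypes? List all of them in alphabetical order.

I-1 ∈ {ss Vv, ss vv}

S/I-1 un ·: ss
S/I-2 ? ·: ss|Ss
S/II-1 un I-1×I-2: ss
S/II-2 un I-1×I-2: ss
⇒ S over [I-1,I-2,II-1,II-2]: 2 consistent
V/I-1 ? ·: vv|Vv
V/I-2 aff ·: Vv
V/II-1 un I-1×I-2: vv
V/II-2 ? I-1×I-2: vv|Vv|VV
⇒ V over [I-1,I-2,II-1,II-2]: 5 consistent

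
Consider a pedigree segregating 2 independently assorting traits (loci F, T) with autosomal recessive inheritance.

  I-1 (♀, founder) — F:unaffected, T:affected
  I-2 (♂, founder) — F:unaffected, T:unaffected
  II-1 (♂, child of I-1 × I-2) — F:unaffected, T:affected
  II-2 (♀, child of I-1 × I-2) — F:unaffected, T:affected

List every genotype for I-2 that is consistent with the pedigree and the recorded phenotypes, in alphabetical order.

I-2 ∈ {FF Tt, Ff Tt}

F/I-1 un ·: FF|Ff
F/I-2 un ·: FF|Ff
F/II-1 un I-1×I-2: FF|Ff
F/II-2 un I-1×I-2: FF|Ff
⇒ F over [I-1,I-2,II-1,II-2]: 13 consistent
T/I-1 aff ·: tt
T/I-2 un ·: Tt
T/II-1 aff I-1×I-2: tt
T/II-2 aff I-1×I-2: tt
⇒ T over [I-1,I-2,II-1,II-2]: 1 consistent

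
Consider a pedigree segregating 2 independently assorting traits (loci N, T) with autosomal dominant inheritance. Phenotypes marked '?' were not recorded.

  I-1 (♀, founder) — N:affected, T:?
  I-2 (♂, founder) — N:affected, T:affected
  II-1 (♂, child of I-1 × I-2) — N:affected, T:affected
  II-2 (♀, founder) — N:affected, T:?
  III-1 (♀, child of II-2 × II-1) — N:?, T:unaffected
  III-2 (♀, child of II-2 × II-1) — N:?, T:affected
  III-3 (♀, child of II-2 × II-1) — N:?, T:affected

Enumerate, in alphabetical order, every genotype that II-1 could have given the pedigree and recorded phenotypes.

N/I-1 aff ·: Nn|NN
N/I-2 aff ·: Nn|NN
N/II-1 aff I-1×I-2: Nn|NN
N/II-2 aff ·: Nn|NN
N/III-1 ? II-2×II-1: nn|Nn|NN
N/III-2 ? II-2×II-1: nn|Nn|NN
N/III-3 ? II-2×II-1: nn|Nn|NN
⇒ N over [I-1,I-2,II-1,II-2,III-1,III-2,III-3]: 141 consistent
T/I-1 ? ·: tt|Tt|TT
T/I-2 aff ·: Tt|TT
T/II-1 aff I-1×I-2: Tt
T/II-2 ? ·: tt|Tt
T/III-1 un II-2×II-1: tt
T/III-2 aff II-2×II-1: Tt|TT
T/III-3 aff II-2×II-1: Tt|TT
⇒ T over [I-1,I-2,II-1,II-2,III-1,III-2,III-3]: 25 consistent

II-1 ∈ {NN Tt, Nn Tt}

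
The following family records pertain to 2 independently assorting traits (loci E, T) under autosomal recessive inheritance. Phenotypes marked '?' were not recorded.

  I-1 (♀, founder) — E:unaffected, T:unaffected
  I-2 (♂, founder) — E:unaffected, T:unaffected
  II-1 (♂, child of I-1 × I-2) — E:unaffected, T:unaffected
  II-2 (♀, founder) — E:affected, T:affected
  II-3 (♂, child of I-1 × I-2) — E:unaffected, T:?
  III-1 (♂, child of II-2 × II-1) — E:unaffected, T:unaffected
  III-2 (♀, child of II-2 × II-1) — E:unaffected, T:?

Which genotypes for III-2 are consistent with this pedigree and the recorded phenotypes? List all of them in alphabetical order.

E/I-1 un ·: EE|Ee
E/I-2 un ·: EE|Ee
E/II-1 un I-1×I-2: EE|Ee
E/II-2 aff ·: ee
E/II-3 un I-1×I-2: EE|Ee
E/III-1 un II-2×II-1: Ee
E/III-2 un II-2×II-1: Ee
⇒ E over [I-1,I-2,II-1,II-2,II-3,III-1,III-2]: 13 consistent
T/I-1 un ·: TT|Tt
T/I-2 un ·: TT|Tt
T/II-1 un I-1×I-2: TT|Tt
T/II-2 aff ·: tt
T/II-3 ? I-1×I-2: TT|Tt|tt
T/III-1 un II-2×II-1: Tt
T/III-2 ? II-2×II-1: Tt|tt
⇒ T over [I-1,I-2,II-1,II-2,II-3,III-1,III-2]: 22 consistent

III-2 ∈ {Ee Tt, Ee tt}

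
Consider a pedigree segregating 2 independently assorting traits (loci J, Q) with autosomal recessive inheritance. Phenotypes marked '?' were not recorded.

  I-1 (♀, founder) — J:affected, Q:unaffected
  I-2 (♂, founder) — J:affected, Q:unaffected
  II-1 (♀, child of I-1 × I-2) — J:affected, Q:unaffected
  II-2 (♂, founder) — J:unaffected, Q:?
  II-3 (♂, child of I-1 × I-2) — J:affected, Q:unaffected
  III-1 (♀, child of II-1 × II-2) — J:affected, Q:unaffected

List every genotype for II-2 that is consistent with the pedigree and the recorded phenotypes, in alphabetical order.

II-2 ∈ {Jj QQ, Jj Qq, Jj qq}

J/I-1 aff ·: jj
J/I-2 aff ·: jj
J/II-1 aff I-1×I-2: jj
J/II-2 un ·: Jj
J/II-3 aff I-1×I-2: jj
J/III-1 aff II-1×II-2: jj
⇒ J over [I-1,I-2,II-1,II-2,II-3,III-1]: 1 consistent
Q/I-1 un ·: QQ|Qq
Q/I-2 un ·: QQ|Qq
Q/II-1 un I-1×I-2: QQ|Qq
Q/II-2 ? ·: QQ|Qq|qq
Q/II-3 un I-1×I-2: QQ|Qq
Q/III-1 un II-1×II-2: QQ|Qq
⇒ Q over [I-1,I-2,II-1,II-2,II-3,III-1]: 58 consistent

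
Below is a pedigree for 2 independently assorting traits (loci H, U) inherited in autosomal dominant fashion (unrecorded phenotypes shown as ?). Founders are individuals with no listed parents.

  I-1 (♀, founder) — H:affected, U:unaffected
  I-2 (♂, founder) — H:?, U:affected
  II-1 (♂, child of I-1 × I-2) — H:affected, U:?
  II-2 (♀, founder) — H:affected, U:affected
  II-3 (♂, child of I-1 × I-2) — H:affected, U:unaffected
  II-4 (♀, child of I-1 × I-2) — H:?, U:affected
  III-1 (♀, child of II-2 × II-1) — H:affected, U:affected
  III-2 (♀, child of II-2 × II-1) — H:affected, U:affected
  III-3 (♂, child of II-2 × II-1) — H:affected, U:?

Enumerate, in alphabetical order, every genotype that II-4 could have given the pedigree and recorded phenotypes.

II-4 ∈ {HH Uu, Hh Uu, hh Uu}

H/I-1 aff ·: Hh|HH
H/I-2 ? ·: hh|Hh|HH
H/II-1 aff I-1×I-2: Hh|HH
H/II-2 aff ·: Hh|HH
H/II-3 aff I-1×I-2: Hh|HH
H/II-4 ? I-1×I-2: hh|Hh|HH
H/III-1 aff II-2×II-1: Hh|HH
H/III-2 aff II-2×II-1: Hh|HH
H/III-3 aff II-2×II-1: Hh|HH
⇒ H over [I-1,I-2,II-1,II-2,II-3,II-4,III-1,III-2,III-3]: 407 consistent
U/I-1 un ·: uu
U/I-2 aff ·: Uu
U/II-1 ? I-1×I-2: uu|Uu
U/II-2 aff ·: Uu|UU
U/II-3 un I-1×I-2: uu
U/II-4 aff I-1×I-2: Uu
U/III-1 aff II-2×II-1: Uu|UU
U/III-2 aff II-2×II-1: Uu|UU
U/III-3 ? II-2×II-1: uu|Uu|UU
⇒ U over [I-1,I-2,II-1,II-2,II-3,II-4,III-1,III-2,III-3]: 23 consistent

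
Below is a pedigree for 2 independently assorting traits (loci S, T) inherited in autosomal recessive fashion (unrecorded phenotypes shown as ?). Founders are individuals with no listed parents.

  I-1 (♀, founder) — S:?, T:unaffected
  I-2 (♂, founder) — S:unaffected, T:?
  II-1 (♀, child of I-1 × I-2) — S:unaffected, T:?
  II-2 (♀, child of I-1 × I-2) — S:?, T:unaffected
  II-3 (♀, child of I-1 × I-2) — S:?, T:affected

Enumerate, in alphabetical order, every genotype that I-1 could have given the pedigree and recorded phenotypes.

I-1 ∈ {SS Tt, Ss Tt, ss Tt}

S/I-1 ? ·: SS|Ss|ss
S/I-2 un ·: SS|Ss
S/II-1 un I-1×I-2: SS|Ss
S/II-2 ? I-1×I-2: SS|Ss|ss
S/II-3 ? I-1×I-2: SS|Ss|ss
⇒ S over [I-1,I-2,II-1,II-2,II-3]: 40 consistent
T/I-1 un ·: Tt
T/I-2 ? ·: Tt|tt
T/II-1 ? I-1×I-2: TT|Tt|tt
T/II-2 un I-1×I-2: TT|Tt
T/II-3 aff I-1×I-2: tt
⇒ T over [I-1,I-2,II-1,II-2,II-3]: 8 consistent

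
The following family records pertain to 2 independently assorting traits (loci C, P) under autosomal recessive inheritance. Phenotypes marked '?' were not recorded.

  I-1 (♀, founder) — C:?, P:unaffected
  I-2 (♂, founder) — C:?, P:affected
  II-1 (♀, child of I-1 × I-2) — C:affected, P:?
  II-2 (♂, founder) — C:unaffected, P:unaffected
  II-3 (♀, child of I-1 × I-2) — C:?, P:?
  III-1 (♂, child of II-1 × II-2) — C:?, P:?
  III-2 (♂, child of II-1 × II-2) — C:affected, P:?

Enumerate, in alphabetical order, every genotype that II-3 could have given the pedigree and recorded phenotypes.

C/I-1 ? ·: Cc|cc
C/I-2 ? ·: Cc|cc
C/II-1 aff I-1×I-2: cc
C/II-2 un ·: Cc
C/II-3 ? I-1×I-2: CC|Cc|cc
C/III-1 ? II-1×II-2: Cc|cc
C/III-2 aff II-1×II-2: cc
⇒ C over [I-1,I-2,II-1,II-2,II-3,III-1,III-2]: 16 consistent
P/I-1 un ·: PP|Pp
P/I-2 aff ·: pp
P/II-1 ? I-1×I-2: Pp|pp
P/II-2 un ·: PP|Pp
P/II-3 ? I-1×I-2: Pp|pp
P/III-1 ? II-1×II-2: PP|Pp|pp
P/III-2 ? II-1×II-2: PP|Pp|pp
⇒ P over [I-1,I-2,II-1,II-2,II-3,III-1,III-2]: 49 consistent

II-3 ∈ {CC Pp, CC pp, Cc Pp, Cc pp, cc Pp, cc pp}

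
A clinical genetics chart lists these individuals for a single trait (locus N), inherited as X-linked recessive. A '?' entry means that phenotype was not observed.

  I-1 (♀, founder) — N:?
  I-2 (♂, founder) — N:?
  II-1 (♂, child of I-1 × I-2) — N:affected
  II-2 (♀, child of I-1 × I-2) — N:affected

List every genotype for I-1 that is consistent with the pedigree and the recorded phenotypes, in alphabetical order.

N/I-1 ? ·: X^NX^n|X^nX^n
N/I-2 ? ·: X^nY
N/II-1 aff I-1×I-2: X^nY
N/II-2 aff I-1×I-2: X^nX^n
⇒ N over [I-1,I-2,II-1,II-2]: 2 consistent

I-1 ∈ {X^NX^n, X^nX^n}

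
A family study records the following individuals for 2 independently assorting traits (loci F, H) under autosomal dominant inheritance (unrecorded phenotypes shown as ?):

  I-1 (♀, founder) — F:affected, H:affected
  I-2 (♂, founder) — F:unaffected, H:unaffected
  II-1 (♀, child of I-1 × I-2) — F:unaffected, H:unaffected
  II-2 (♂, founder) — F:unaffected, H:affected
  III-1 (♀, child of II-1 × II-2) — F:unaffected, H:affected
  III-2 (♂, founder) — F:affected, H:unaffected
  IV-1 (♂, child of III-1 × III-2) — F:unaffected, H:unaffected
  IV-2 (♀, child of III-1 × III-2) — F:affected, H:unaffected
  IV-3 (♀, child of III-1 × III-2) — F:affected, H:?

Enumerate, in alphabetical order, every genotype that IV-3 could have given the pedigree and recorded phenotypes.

F/I-1 aff ·: Ff
F/I-2 un ·: ff
F/II-1 un I-1×I-2: ff
F/II-2 un ·: ff
F/III-1 un II-1×II-2: ff
F/III-2 aff ·: Ff
F/IV-1 un III-1×III-2: ff
F/IV-2 aff III-1×III-2: Ff
F/IV-3 aff III-1×III-2: Ff
⇒ F over [I-1,I-2,II-1,II-2,III-1,III-2,IV-1,IV-2,IV-3]: 1 consistent
H/I-1 aff ·: Hh
H/I-2 un ·: hh
H/II-1 un I-1×I-2: hh
H/II-2 aff ·: Hh|HH
H/III-1 aff II-1×II-2: Hh
H/III-2 un ·: hh
H/IV-1 un III-1×III-2: hh
H/IV-2 un III-1×III-2: hh
H/IV-3 ? III-1×III-2: hh|Hh
⇒ H over [I-1,I-2,II-1,II-2,III-1,III-2,IV-1,IV-2,IV-3]: 4 consistent

IV-3 ∈ {Ff Hh, Ff hh}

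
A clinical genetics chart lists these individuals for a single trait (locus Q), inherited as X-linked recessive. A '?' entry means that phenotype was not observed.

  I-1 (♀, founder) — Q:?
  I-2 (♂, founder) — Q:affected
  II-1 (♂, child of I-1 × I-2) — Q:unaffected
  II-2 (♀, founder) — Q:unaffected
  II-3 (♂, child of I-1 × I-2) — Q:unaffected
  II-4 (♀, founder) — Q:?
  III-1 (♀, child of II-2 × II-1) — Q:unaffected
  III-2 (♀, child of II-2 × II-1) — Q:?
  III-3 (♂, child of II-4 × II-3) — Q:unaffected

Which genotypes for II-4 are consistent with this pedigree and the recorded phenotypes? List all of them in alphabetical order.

II-4 ∈ {X^QX^Q, X^QX^q}

Q/I-1 ? ·: X^QX^Q|X^QX^q
Q/I-2 aff ·: X^qY
Q/II-1 un I-1×I-2: X^QY
Q/II-2 un ·: X^QX^Q|X^QX^q
Q/II-3 un I-1×I-2: X^QY
Q/II-4 ? ·: X^QX^Q|X^QX^q
Q/III-1 un II-2×II-1: X^QX^Q|X^QX^q
Q/III-2 ? II-2×II-1: X^QX^Q|X^QX^q
Q/III-3 un II-4×II-3: X^QY
⇒ Q over [I-1,I-2,II-1,II-2,II-3,II-4,III-1,III-2,III-3]: 20 consistent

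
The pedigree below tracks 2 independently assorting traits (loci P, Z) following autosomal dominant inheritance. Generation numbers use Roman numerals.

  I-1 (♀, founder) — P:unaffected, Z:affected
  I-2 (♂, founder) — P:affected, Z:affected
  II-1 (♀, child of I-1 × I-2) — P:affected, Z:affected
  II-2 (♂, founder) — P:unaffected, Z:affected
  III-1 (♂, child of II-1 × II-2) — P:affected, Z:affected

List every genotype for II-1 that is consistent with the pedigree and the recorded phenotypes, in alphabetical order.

P/I-1 un ·: pp
P/I-2 aff ·: Pp|PP
P/II-1 aff I-1×I-2: Pp
P/II-2 un ·: pp
P/III-1 aff II-1×II-2: Pp
⇒ P over [I-1,I-2,II-1,II-2,III-1]: 2 consistent
Z/I-1 aff ·: Zz|ZZ
Z/I-2 aff ·: Zz|ZZ
Z/II-1 aff I-1×I-2: Zz|ZZ
Z/II-2 aff ·: Zz|ZZ
Z/III-1 aff II-1×II-2: Zz|ZZ
⇒ Z over [I-1,I-2,II-1,II-2,III-1]: 24 consistent

II-1 ∈ {Pp ZZ, Pp Zz}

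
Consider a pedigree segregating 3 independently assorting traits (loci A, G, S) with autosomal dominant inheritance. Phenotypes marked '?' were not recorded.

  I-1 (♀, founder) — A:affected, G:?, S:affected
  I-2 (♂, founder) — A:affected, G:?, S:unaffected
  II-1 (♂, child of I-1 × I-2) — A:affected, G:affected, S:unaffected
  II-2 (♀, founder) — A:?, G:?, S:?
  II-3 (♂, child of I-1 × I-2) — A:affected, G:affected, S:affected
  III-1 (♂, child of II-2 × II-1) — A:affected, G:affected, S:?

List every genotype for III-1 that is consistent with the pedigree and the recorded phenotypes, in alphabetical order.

A/I-1 aff ·: Aa|AA
A/I-2 aff ·: Aa|AA
A/II-1 aff I-1×I-2: Aa|AA
A/II-2 ? ·: aa|Aa|AA
A/II-3 aff I-1×I-2: Aa|AA
A/III-1 aff II-2×II-1: Aa|AA
⇒ A over [I-1,I-2,II-1,II-2,II-3,III-1]: 58 consistent
G/I-1 ? ·: gg|Gg|GG
G/I-2 ? ·: gg|Gg|GG
G/II-1 aff I-1×I-2: Gg|GG
G/II-2 ? ·: gg|Gg|GG
G/II-3 aff I-1×I-2: Gg|GG
G/III-1 aff II-2×II-1: Gg|GG
⇒ G over [I-1,I-2,II-1,II-2,II-3,III-1]: 78 consistent
S/I-1 aff ·: Ss
S/I-2 un ·: ss
S/II-1 un I-1×I-2: ss
S/II-2 ? ·: ss|Ss|SS
S/II-3 aff I-1×I-2: Ss
S/III-1 ? II-2×II-1: ss|Ss
⇒ S over [I-1,I-2,II-1,II-2,II-3,III-1]: 4 consistent

III-1 ∈ {AA GG Ss, AA GG ss, AA Gg Ss, AA Gg ss, Aa GG Ss, Aa GG ss, Aa Gg Ss, Aa Gg ss}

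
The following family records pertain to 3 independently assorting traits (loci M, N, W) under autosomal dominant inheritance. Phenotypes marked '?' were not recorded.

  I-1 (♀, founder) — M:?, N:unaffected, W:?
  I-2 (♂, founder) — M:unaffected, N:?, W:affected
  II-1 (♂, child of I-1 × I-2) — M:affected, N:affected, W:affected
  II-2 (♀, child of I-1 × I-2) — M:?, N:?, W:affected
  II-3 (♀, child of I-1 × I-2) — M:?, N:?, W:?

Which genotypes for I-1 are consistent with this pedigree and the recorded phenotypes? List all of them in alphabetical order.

I-1 ∈ {MM nn WW, MM nn Ww, MM nn ww, Mm nn WW, Mm nn Ww, Mm nn ww}

M/I-1 ? ·: Mm|MM
M/I-2 un ·: mm
M/II-1 aff I-1×I-2: Mm
M/II-2 ? I-1×I-2: mm|Mm
M/II-3 ? I-1×I-2: mm|Mm
⇒ M over [I-1,I-2,II-1,II-2,II-3]: 5 consistent
N/I-1 un ·: nn
N/I-2 ? ·: Nn|NN
N/II-1 aff I-1×I-2: Nn
N/II-2 ? I-1×I-2: nn|Nn
N/II-3 ? I-1×I-2: nn|Nn
⇒ N over [I-1,I-2,II-1,II-2,II-3]: 5 consistent
W/I-1 ? ·: ww|Ww|WW
W/I-2 aff ·: Ww|WW
W/II-1 aff I-1×I-2: Ww|WW
W/II-2 aff I-1×I-2: Ww|WW
W/II-3 ? I-1×I-2: ww|Ww|WW
⇒ W over [I-1,I-2,II-1,II-2,II-3]: 32 consistent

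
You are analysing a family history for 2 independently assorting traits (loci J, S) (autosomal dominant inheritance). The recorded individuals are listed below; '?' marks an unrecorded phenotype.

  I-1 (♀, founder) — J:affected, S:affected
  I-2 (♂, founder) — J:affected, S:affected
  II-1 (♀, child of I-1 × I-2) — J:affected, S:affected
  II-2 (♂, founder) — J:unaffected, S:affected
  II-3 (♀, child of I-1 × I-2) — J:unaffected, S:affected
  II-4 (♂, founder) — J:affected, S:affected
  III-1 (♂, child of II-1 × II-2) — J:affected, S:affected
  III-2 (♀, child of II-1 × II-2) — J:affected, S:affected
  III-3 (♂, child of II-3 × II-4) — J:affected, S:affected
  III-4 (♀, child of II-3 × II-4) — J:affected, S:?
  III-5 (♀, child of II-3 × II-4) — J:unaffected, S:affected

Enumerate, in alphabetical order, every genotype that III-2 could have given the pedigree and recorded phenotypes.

III-2 ∈ {Jj SS, Jj Ss}

J/I-1 aff ·: Jj
J/I-2 aff ·: Jj
J/II-1 aff I-1×I-2: Jj|JJ
J/II-2 un ·: jj
J/II-3 un I-1×I-2: jj
J/II-4 aff ·: Jj
J/III-1 aff II-1×II-2: Jj
J/III-2 aff II-1×II-2: Jj
J/III-3 aff II-3×II-4: Jj
J/III-4 aff II-3×II-4: Jj
J/III-5 un II-3×II-4: jj
⇒ J over [I-1,I-2,II-1,II-2,II-3,II-4,III-1,III-2,III-3,III-4,III-5]: 2 consistent
S/I-1 aff ·: Ss|SS
S/I-2 aff ·: Ss|SS
S/II-1 aff I-1×I-2: Ss|SS
S/II-2 aff ·: Ss|SS
S/II-3 aff I-1×I-2: Ss|SS
S/II-4 aff ·: Ss|SS
S/III-1 aff II-1×II-2: Ss|SS
S/III-2 aff II-1×II-2: Ss|SS
S/III-3 aff II-3×II-4: Ss|SS
S/III-4 ? II-3×II-4: ss|Ss|SS
S/III-5 aff II-3×II-4: Ss|SS
⇒ S over [I-1,I-2,II-1,II-2,II-3,II-4,III-1,III-2,III-3,III-4,III-5]: 1176 consistent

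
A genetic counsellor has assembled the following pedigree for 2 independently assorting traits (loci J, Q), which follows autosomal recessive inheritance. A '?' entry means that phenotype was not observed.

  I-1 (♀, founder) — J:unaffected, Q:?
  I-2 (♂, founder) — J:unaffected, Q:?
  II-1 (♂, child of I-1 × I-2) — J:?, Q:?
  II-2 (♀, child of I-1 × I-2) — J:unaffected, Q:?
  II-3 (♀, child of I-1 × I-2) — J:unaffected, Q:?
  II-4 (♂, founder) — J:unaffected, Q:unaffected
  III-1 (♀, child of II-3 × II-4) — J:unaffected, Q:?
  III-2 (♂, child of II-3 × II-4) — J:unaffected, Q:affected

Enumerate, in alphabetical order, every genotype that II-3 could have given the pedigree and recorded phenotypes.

J/I-1 un ·: JJ|Jj
J/I-2 un ·: JJ|Jj
J/II-1 ? I-1×I-2: JJ|Jj|jj
J/II-2 un I-1×I-2: JJ|Jj
J/II-3 un I-1×I-2: JJ|Jj
J/II-4 un ·: JJ|Jj
J/III-1 un II-3×II-4: JJ|Jj
J/III-2 un II-3×II-4: JJ|Jj
⇒ J over [I-1,I-2,II-1,II-2,II-3,II-4,III-1,III-2]: 187 consistent
Q/I-1 ? ·: QQ|Qq|qq
Q/I-2 ? ·: QQ|Qq|qq
Q/II-1 ? I-1×I-2: QQ|Qq|qq
Q/II-2 ? I-1×I-2: QQ|Qq|qq
Q/II-3 ? I-1×I-2: Qq|qq
Q/II-4 un ·: Qq
Q/III-1 ? II-3×II-4: QQ|Qq|qq
Q/III-2 aff II-3×II-4: qq
⇒ Q over [I-1,I-2,II-1,II-2,II-3,II-4,III-1,III-2]: 117 consistent

II-3 ∈ {JJ Qq, JJ qq, Jj Qq, Jj qq}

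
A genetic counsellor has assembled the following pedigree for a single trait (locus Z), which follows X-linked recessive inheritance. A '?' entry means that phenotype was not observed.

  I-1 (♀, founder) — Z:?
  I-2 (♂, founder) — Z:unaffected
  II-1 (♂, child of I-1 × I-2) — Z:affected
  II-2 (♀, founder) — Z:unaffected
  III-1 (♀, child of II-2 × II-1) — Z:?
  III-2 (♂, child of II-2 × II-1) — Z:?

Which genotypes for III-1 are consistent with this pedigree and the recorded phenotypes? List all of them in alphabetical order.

III-1 ∈ {X^ZX^z, X^zX^z}

Z/I-1 ? ·: X^ZX^z|X^zX^z
Z/I-2 un ·: X^ZY
Z/II-1 aff I-1×I-2: X^zY
Z/II-2 un ·: X^ZX^Z|X^ZX^z
Z/III-1 ? II-2×II-1: X^ZX^z|X^zX^z
Z/III-2 ? II-2×II-1: X^ZY|X^zY
⇒ Z over [I-1,I-2,II-1,II-2,III-1,III-2]: 10 consistent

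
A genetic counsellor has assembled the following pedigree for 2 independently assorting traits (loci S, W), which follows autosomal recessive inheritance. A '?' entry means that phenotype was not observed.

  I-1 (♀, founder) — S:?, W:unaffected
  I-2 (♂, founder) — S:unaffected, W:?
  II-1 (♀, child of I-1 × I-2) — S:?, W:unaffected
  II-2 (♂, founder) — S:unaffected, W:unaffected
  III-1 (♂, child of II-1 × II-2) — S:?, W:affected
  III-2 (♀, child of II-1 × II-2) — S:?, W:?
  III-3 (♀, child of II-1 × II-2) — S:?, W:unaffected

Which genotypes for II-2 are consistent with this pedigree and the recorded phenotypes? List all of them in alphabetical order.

II-2 ∈ {SS Ww, Ss Ww}

S/I-1 ? ·: SS|Ss|ss
S/I-2 un ·: SS|Ss
S/II-1 ? I-1×I-2: SS|Ss|ss
S/II-2 un ·: SS|Ss
S/III-1 ? II-1×II-2: SS|Ss|ss
S/III-2 ? II-1×II-2: SS|Ss|ss
S/III-3 ? II-1×II-2: SS|Ss|ss
⇒ S over [I-1,I-2,II-1,II-2,III-1,III-2,III-3]: 229 consistent
W/I-1 un ·: WW|Ww
W/I-2 ? ·: WW|Ww|ww
W/II-1 un I-1×I-2: Ww
W/II-2 un ·: Ww
W/III-1 aff II-1×II-2: ww
W/III-2 ? II-1×II-2: WW|Ww|ww
W/III-3 un II-1×II-2: WW|Ww
⇒ W over [I-1,I-2,II-1,II-2,III-1,III-2,III-3]: 30 consistent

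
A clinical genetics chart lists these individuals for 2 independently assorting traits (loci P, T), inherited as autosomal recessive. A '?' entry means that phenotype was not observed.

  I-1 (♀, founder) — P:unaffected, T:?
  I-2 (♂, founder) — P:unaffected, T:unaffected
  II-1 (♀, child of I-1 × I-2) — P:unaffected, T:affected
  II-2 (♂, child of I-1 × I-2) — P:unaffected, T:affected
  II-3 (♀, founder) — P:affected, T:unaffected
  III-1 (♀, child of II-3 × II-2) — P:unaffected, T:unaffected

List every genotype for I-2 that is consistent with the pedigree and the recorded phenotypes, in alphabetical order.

I-2 ∈ {PP Tt, Pp Tt}

P/I-1 un ·: PP|Pp
P/I-2 un ·: PP|Pp
P/II-1 un I-1×I-2: PP|Pp
P/II-2 un I-1×I-2: PP|Pp
P/II-3 aff ·: pp
P/III-1 un II-3×II-2: Pp
⇒ P over [I-1,I-2,II-1,II-2,II-3,III-1]: 13 consistent
T/I-1 ? ·: Tt|tt
T/I-2 un ·: Tt
T/II-1 aff I-1×I-2: tt
T/II-2 aff I-1×I-2: tt
T/II-3 un ·: TT|Tt
T/III-1 un II-3×II-2: Tt
⇒ T over [I-1,I-2,II-1,II-2,II-3,III-1]: 4 consistent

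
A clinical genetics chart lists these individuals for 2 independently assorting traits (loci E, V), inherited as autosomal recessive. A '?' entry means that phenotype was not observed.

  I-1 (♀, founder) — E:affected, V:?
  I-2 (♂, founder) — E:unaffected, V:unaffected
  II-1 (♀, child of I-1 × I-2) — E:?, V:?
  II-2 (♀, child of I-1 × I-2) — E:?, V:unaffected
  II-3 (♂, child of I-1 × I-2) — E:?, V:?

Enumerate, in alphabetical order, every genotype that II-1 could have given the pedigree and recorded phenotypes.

E/I-1 aff ·: ee
E/I-2 un ·: EE|Ee
E/II-1 ? I-1×I-2: Ee|ee
E/II-2 ? I-1×I-2: Ee|ee
E/II-3 ? I-1×I-2: Ee|ee
⇒ E over [I-1,I-2,II-1,II-2,II-3]: 9 consistent
V/I-1 ? ·: VV|Vv|vv
V/I-2 un ·: VV|Vv
V/II-1 ? I-1×I-2: VV|Vv|vv
V/II-2 un I-1×I-2: VV|Vv
V/II-3 ? I-1×I-2: VV|Vv|vv
⇒ V over [I-1,I-2,II-1,II-2,II-3]: 40 consistent

II-1 ∈ {Ee VV, Ee Vv, Ee vv, ee VV, ee Vv, ee vv}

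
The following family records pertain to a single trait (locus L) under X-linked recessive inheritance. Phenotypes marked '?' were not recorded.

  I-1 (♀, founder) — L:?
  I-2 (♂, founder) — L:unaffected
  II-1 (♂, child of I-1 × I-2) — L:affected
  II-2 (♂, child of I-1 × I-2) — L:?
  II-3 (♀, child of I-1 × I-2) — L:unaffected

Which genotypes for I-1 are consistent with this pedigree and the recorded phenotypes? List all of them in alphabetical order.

I-1 ∈ {X^LX^l, X^lX^l}

L/I-1 ? ·: X^LX^l|X^lX^l
L/I-2 un ·: X^LY
L/II-1 aff I-1×I-2: X^lY
L/II-2 ? I-1×I-2: X^LY|X^lY
L/II-3 un I-1×I-2: X^LX^L|X^LX^l
⇒ L over [I-1,I-2,II-1,II-2,II-3]: 5 consistent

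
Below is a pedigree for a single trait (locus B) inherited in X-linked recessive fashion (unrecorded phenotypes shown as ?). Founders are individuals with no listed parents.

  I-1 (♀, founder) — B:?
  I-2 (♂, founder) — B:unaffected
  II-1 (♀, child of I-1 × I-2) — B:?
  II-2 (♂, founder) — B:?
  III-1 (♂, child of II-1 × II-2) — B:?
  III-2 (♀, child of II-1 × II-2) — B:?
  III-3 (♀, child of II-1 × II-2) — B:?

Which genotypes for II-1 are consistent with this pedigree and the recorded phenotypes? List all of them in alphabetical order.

II-1 ∈ {X^BX^B, X^BX^b}

B/I-1 ? ·: X^BX^B|X^BX^b|X^bX^b
B/I-2 un ·: X^BY
B/II-1 ? I-1×I-2: X^BX^B|X^BX^b
B/II-2 ? ·: X^BY|X^bY
B/III-1 ? II-1×II-2: X^BY|X^bY
B/III-2 ? II-1×II-2: X^BX^B|X^BX^b|X^bX^b
B/III-3 ? II-1×II-2: X^BX^B|X^BX^b|X^bX^b
⇒ B over [I-1,I-2,II-1,II-2,III-1,III-2,III-3]: 36 consistent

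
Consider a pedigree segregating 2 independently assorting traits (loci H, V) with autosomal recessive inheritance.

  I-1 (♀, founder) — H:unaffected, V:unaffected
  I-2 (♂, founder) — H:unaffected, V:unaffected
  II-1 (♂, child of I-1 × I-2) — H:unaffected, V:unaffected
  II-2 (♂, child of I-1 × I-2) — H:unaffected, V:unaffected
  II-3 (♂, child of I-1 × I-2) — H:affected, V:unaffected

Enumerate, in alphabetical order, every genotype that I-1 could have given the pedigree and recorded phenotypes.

I-1 ∈ {Hh VV, Hh Vv}

H/I-1 un ·: Hh
H/I-2 un ·: Hh
H/II-1 un I-1×I-2: HH|Hh
H/II-2 un I-1×I-2: HH|Hh
H/II-3 aff I-1×I-2: hh
⇒ H over [I-1,I-2,II-1,II-2,II-3]: 4 consistent
V/I-1 un ·: VV|Vv
V/I-2 un ·: VV|Vv
V/II-1 un I-1×I-2: VV|Vv
V/II-2 un I-1×I-2: VV|Vv
V/II-3 un I-1×I-2: VV|Vv
⇒ V over [I-1,I-2,II-1,II-2,II-3]: 25 consistent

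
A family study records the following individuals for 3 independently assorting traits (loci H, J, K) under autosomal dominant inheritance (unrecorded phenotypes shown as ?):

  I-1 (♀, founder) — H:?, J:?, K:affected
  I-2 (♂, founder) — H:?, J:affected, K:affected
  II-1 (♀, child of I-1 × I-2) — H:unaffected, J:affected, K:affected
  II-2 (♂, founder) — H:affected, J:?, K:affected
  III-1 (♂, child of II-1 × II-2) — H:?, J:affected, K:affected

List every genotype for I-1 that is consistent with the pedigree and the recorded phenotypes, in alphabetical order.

H/I-1 ? ·: hh|Hh
H/I-2 ? ·: hh|Hh
H/II-1 un I-1×I-2: hh
H/II-2 aff ·: Hh|HH
H/III-1 ? II-1×II-2: hh|Hh
⇒ H over [I-1,I-2,II-1,II-2,III-1]: 12 consistent
J/I-1 ? ·: jj|Jj|JJ
J/I-2 aff ·: Jj|JJ
J/II-1 aff I-1×I-2: Jj|JJ
J/II-2 ? ·: jj|Jj|JJ
J/III-1 aff II-1×II-2: Jj|JJ
⇒ J over [I-1,I-2,II-1,II-2,III-1]: 41 consistent
K/I-1 aff ·: Kk|KK
K/I-2 aff ·: Kk|KK
K/II-1 aff I-1×I-2: Kk|KK
K/II-2 aff ·: Kk|KK
K/III-1 aff II-1×II-2: Kk|KK
⇒ K over [I-1,I-2,II-1,II-2,III-1]: 24 consistent

I-1 ∈ {Hh JJ KK, Hh JJ Kk, Hh Jj KK, Hh Jj Kk, Hh jj KK, Hh jj Kk, hh JJ KK, hh JJ Kk, hh Jj KK, hh Jj Kk, hh jj KK, hh jj Kk}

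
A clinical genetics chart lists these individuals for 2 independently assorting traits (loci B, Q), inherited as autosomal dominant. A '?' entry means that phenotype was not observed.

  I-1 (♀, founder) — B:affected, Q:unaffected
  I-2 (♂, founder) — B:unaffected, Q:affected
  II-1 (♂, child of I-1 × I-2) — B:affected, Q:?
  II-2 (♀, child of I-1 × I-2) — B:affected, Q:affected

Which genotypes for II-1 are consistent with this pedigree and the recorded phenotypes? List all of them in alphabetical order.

B/I-1 aff ·: Bb|BB
B/I-2 un ·: bb
B/II-1 aff I-1×I-2: Bb
B/II-2 aff I-1×I-2: Bb
⇒ B over [I-1,I-2,II-1,II-2]: 2 consistent
Q/I-1 un ·: qq
Q/I-2 aff ·: Qq|QQ
Q/II-1 ? I-1×I-2: qq|Qq
Q/II-2 aff I-1×I-2: Qq
⇒ Q over [I-1,I-2,II-1,II-2]: 3 consistent

II-1 ∈ {Bb Qq, Bb qq}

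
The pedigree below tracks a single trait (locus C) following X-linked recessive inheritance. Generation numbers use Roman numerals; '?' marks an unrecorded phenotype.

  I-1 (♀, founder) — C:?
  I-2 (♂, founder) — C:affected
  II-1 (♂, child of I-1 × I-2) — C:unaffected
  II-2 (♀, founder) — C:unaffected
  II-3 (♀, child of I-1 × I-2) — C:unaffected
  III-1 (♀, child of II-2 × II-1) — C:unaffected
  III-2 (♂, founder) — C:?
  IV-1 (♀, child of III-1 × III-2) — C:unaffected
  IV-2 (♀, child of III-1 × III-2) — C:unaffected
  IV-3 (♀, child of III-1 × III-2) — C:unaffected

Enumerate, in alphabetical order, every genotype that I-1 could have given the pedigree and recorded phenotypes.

I-1 ∈ {X^CX^C, X^CX^c}

C/I-1 ? ·: X^CX^C|X^CX^c
C/I-2 aff ·: X^cY
C/II-1 un I-1×I-2: X^CY
C/II-2 un ·: X^CX^C|X^CX^c
C/II-3 un I-1×I-2: X^CX^c
C/III-1 un II-2×II-1: X^CX^C|X^CX^c
C/III-2 ? ·: X^CY|X^cY
C/IV-1 un III-1×III-2: X^CX^C|X^CX^c
C/IV-2 un III-1×III-2: X^CX^C|X^CX^c
C/IV-3 un III-1×III-2: X^CX^C|X^CX^c
⇒ C over [I-1,I-2,II-1,II-2,II-3,III-1,III-2,IV-1,IV-2,IV-3]: 26 consistent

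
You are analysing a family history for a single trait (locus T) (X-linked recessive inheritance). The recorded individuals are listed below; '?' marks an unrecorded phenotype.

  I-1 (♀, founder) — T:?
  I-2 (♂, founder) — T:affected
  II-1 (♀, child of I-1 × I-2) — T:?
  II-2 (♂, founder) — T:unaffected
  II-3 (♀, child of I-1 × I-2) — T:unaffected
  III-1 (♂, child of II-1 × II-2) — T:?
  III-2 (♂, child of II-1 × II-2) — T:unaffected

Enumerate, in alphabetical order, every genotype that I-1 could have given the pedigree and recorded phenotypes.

I-1 ∈ {X^TX^T, X^TX^t}

T/I-1 ? ·: X^TX^T|X^TX^t
T/I-2 aff ·: X^tY
T/II-1 ? I-1×I-2: X^TX^t
T/II-2 un ·: X^TY
T/II-3 un I-1×I-2: X^TX^t
T/III-1 ? II-1×II-2: X^TY|X^tY
T/III-2 un II-1×II-2: X^TY
⇒ T over [I-1,I-2,II-1,II-2,II-3,III-1,III-2]: 4 consistent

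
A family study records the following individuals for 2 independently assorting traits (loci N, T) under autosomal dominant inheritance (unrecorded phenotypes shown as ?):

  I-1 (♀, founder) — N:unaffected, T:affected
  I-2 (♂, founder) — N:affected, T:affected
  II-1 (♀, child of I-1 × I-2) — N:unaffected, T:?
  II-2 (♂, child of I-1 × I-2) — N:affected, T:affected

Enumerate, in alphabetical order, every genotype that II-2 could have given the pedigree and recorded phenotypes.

N/I-1 un ·: nn
N/I-2 aff ·: Nn
N/II-1 un I-1×I-2: nn
N/II-2 aff I-1×I-2: Nn
⇒ N over [I-1,I-2,II-1,II-2]: 1 consistent
T/I-1 aff ·: Tt|TT
T/I-2 aff ·: Tt|TT
T/II-1 ? I-1×I-2: tt|Tt|TT
T/II-2 aff I-1×I-2: Tt|TT
⇒ T over [I-1,I-2,II-1,II-2]: 15 consistent

II-2 ∈ {Nn TT, Nn Tt}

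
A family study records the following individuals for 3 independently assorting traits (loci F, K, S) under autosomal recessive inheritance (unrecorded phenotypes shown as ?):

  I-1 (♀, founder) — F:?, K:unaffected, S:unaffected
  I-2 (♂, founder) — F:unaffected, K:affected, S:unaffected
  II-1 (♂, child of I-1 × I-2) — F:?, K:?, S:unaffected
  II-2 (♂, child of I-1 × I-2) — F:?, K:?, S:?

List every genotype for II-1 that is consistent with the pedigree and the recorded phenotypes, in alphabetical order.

F/I-1 ? ·: FF|Ff|ff
F/I-2 un ·: FF|Ff
F/II-1 ? I-1×I-2: FF|Ff|ff
F/II-2 ? I-1×I-2: FF|Ff|ff
⇒ F over [I-1,I-2,II-1,II-2]: 23 consistent
K/I-1 un ·: KK|Kk
K/I-2 aff ·: kk
K/II-1 ? I-1×I-2: Kk|kk
K/II-2 ? I-1×I-2: Kk|kk
⇒ K over [I-1,I-2,II-1,II-2]: 5 consistent
S/I-1 un ·: SS|Ss
S/I-2 un ·: SS|Ss
S/II-1 un I-1×I-2: SS|Ss
S/II-2 ? I-1×I-2: SS|Ss|ss
⇒ S over [I-1,I-2,II-1,II-2]: 15 consistent

II-1 ∈ {FF Kk SS, FF Kk Ss, FF kk SS, FF kk Ss, Ff Kk SS, Ff Kk Ss, Ff kk SS, Ff kk Ss, ff Kk SS, ff Kk Ss, ff kk SS, ff kk Ss}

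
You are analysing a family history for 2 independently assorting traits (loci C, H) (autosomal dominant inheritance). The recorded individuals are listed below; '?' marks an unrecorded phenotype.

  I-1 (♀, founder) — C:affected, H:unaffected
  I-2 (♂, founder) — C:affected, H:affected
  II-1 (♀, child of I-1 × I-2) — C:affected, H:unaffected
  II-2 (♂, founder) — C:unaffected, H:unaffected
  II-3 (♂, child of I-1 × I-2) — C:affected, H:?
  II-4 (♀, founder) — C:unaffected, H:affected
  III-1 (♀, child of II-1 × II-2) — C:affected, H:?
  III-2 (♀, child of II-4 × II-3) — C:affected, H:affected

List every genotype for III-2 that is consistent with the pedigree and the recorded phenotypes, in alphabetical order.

III-2 ∈ {Cc HH, Cc Hh}

C/I-1 aff ·: Cc|CC
C/I-2 aff ·: Cc|CC
C/II-1 aff I-1×I-2: Cc|CC
C/II-2 un ·: cc
C/II-3 aff I-1×I-2: Cc|CC
C/II-4 un ·: cc
C/III-1 aff II-1×II-2: Cc
C/III-2 aff II-4×II-3: Cc
⇒ C over [I-1,I-2,II-1,II-2,II-3,II-4,III-1,III-2]: 13 consistent
H/I-1 un ·: hh
H/I-2 aff ·: Hh
H/II-1 un I-1×I-2: hh
H/II-2 un ·: hh
H/II-3 ? I-1×I-2: hh|Hh
H/II-4 aff ·: Hh|HH
H/III-1 ? II-1×II-2: hh
H/III-2 aff II-4×II-3: Hh|HH
⇒ H over [I-1,I-2,II-1,II-2,II-3,II-4,III-1,III-2]: 6 consistent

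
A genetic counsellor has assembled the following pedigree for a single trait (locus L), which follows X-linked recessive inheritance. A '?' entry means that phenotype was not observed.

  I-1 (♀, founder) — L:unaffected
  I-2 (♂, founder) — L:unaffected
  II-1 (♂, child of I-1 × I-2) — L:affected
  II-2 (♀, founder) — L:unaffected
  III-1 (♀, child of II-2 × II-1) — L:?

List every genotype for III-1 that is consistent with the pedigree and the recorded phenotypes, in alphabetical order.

L/I-1 un ·: X^LX^l
L/I-2 un ·: X^LY
L/II-1 aff I-1×I-2: X^lY
L/II-2 un ·: X^LX^L|X^LX^l
L/III-1 ? II-2×II-1: X^LX^l|X^lX^l
⇒ L over [I-1,I-2,II-1,II-2,III-1]: 3 consistent

III-1 ∈ {X^LX^l, X^lX^l}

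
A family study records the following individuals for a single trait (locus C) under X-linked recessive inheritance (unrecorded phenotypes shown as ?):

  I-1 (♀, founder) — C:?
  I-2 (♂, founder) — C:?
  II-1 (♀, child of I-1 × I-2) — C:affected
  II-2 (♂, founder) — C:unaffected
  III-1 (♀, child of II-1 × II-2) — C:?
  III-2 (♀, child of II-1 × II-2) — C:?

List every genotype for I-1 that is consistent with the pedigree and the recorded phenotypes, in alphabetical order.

C/I-1 ? ·: X^CX^c|X^cX^c
C/I-2 ? ·: X^cY
C/II-1 aff I-1×I-2: X^cX^c
C/II-2 un ·: X^CY
C/III-1 ? II-1×II-2: X^CX^c
C/III-2 ? II-1×II-2: X^CX^c
⇒ C over [I-1,I-2,II-1,II-2,III-1,III-2]: 2 consistent

I-1 ∈ {X^CX^c, X^cX^c}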